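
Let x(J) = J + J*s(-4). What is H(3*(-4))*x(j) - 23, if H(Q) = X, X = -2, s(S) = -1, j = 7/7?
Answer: -23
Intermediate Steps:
j = 1 (j = 7*(⅐) = 1)
H(Q) = -2
x(J) = 0 (x(J) = J + J*(-1) = J - J = 0)
H(3*(-4))*x(j) - 23 = -2*0 - 23 = 0 - 23 = -23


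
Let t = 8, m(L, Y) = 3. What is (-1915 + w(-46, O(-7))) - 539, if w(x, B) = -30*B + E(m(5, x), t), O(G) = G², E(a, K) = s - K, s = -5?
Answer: -3937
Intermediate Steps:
E(a, K) = -5 - K
w(x, B) = -13 - 30*B (w(x, B) = -30*B + (-5 - 1*8) = -30*B + (-5 - 8) = -30*B - 13 = -13 - 30*B)
(-1915 + w(-46, O(-7))) - 539 = (-1915 + (-13 - 30*(-7)²)) - 539 = (-1915 + (-13 - 30*49)) - 539 = (-1915 + (-13 - 1470)) - 539 = (-1915 - 1483) - 539 = -3398 - 539 = -3937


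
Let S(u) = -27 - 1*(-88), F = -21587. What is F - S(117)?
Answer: -21648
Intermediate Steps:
S(u) = 61 (S(u) = -27 + 88 = 61)
F - S(117) = -21587 - 1*61 = -21587 - 61 = -21648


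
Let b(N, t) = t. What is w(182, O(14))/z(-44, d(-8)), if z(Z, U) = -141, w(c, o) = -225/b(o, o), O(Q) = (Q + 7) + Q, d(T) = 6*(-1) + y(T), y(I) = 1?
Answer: 15/329 ≈ 0.045593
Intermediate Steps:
d(T) = -5 (d(T) = 6*(-1) + 1 = -6 + 1 = -5)
O(Q) = 7 + 2*Q (O(Q) = (7 + Q) + Q = 7 + 2*Q)
w(c, o) = -225/o
w(182, O(14))/z(-44, d(-8)) = -225/(7 + 2*14)/(-141) = -225/(7 + 28)*(-1/141) = -225/35*(-1/141) = -225*1/35*(-1/141) = -45/7*(-1/141) = 15/329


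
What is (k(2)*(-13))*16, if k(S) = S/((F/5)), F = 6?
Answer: -1040/3 ≈ -346.67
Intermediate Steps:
k(S) = 5*S/6 (k(S) = S/((6/5)) = S/((6*(⅕))) = S/(6/5) = S*(⅚) = 5*S/6)
(k(2)*(-13))*16 = (((⅚)*2)*(-13))*16 = ((5/3)*(-13))*16 = -65/3*16 = -1040/3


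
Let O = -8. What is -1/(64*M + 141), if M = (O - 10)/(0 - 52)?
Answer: -13/2121 ≈ -0.0061292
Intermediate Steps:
M = 9/26 (M = (-8 - 10)/(0 - 52) = -18/(-52) = -18*(-1/52) = 9/26 ≈ 0.34615)
-1/(64*M + 141) = -1/(64*(9/26) + 141) = -1/(288/13 + 141) = -1/2121/13 = -1*13/2121 = -13/2121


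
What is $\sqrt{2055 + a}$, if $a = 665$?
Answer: $4 \sqrt{170} \approx 52.154$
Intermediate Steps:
$\sqrt{2055 + a} = \sqrt{2055 + 665} = \sqrt{2720} = 4 \sqrt{170}$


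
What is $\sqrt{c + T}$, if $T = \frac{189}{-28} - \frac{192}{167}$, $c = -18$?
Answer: $\frac{i \sqrt{2889267}}{334} \approx 5.0892 i$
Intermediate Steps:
$T = - \frac{5277}{668}$ ($T = 189 \left(- \frac{1}{28}\right) - \frac{192}{167} = - \frac{27}{4} - \frac{192}{167} = - \frac{5277}{668} \approx -7.8997$)
$\sqrt{c + T} = \sqrt{-18 - \frac{5277}{668}} = \sqrt{- \frac{17301}{668}} = \frac{i \sqrt{2889267}}{334}$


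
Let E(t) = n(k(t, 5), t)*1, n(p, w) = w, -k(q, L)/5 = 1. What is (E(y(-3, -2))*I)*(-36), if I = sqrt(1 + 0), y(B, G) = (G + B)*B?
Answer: -540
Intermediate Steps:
k(q, L) = -5 (k(q, L) = -5*1 = -5)
y(B, G) = B*(B + G) (y(B, G) = (B + G)*B = B*(B + G))
E(t) = t (E(t) = t*1 = t)
I = 1 (I = sqrt(1) = 1)
(E(y(-3, -2))*I)*(-36) = (-3*(-3 - 2)*1)*(-36) = (-3*(-5)*1)*(-36) = (15*1)*(-36) = 15*(-36) = -540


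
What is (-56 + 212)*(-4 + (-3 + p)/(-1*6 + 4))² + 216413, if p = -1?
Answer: 217037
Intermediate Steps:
(-56 + 212)*(-4 + (-3 + p)/(-1*6 + 4))² + 216413 = (-56 + 212)*(-4 + (-3 - 1)/(-1*6 + 4))² + 216413 = 156*(-4 - 4/(-6 + 4))² + 216413 = 156*(-4 - 4/(-2))² + 216413 = 156*(-4 - 4*(-½))² + 216413 = 156*(-4 + 2)² + 216413 = 156*(-2)² + 216413 = 156*4 + 216413 = 624 + 216413 = 217037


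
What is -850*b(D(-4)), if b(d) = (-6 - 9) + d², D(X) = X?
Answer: -850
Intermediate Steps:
b(d) = -15 + d²
-850*b(D(-4)) = -850*(-15 + (-4)²) = -850*(-15 + 16) = -850*1 = -850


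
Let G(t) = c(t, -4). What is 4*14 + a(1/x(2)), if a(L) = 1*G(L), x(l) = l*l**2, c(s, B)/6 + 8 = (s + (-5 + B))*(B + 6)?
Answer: -197/2 ≈ -98.500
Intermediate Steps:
c(s, B) = -48 + 6*(6 + B)*(-5 + B + s) (c(s, B) = -48 + 6*((s + (-5 + B))*(B + 6)) = -48 + 6*((-5 + B + s)*(6 + B)) = -48 + 6*((6 + B)*(-5 + B + s)) = -48 + 6*(6 + B)*(-5 + B + s))
G(t) = -156 + 12*t (G(t) = -228 + 6*(-4) + 6*(-4)**2 + 36*t + 6*(-4)*t = -228 - 24 + 6*16 + 36*t - 24*t = -228 - 24 + 96 + 36*t - 24*t = -156 + 12*t)
x(l) = l**3
a(L) = -156 + 12*L (a(L) = 1*(-156 + 12*L) = -156 + 12*L)
4*14 + a(1/x(2)) = 4*14 + (-156 + 12/(2**3)) = 56 + (-156 + 12/8) = 56 + (-156 + 12*(1/8)) = 56 + (-156 + 3/2) = 56 - 309/2 = -197/2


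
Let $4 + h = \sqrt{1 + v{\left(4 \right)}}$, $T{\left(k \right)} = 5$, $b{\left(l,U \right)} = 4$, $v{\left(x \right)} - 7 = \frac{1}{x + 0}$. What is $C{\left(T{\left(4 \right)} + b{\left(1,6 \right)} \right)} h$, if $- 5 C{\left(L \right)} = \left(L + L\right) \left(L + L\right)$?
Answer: $\frac{1296}{5} - \frac{162 \sqrt{33}}{5} \approx 73.076$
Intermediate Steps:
$v{\left(x \right)} = 7 + \frac{1}{x}$ ($v{\left(x \right)} = 7 + \frac{1}{x + 0} = 7 + \frac{1}{x}$)
$h = -4 + \frac{\sqrt{33}}{2}$ ($h = -4 + \sqrt{1 + \left(7 + \frac{1}{4}\right)} = -4 + \sqrt{1 + \frac{29}{4}} = -4 + \sqrt{\frac{33}{4}} = -4 + \frac{\sqrt{33}}{2} \approx -1.1277$)
$C{\left(L \right)} = - \frac{4 L^{2}}{5}$ ($C{\left(L \right)} = - \frac{\left(L + L\right) \left(L + L\right)}{5} = - \frac{2 L 2 L}{5} = - \frac{4 L^{2}}{5}$)
$C{\left(T{\left(4 \right)} + b{\left(1,6 \right)} \right)} h = - \frac{4 \left(5 + 4\right)^{2}}{5} \left(-4 + \frac{\sqrt{33}}{2}\right) = - \frac{4 \cdot 9^{2}}{5} \left(-4 + \frac{\sqrt{33}}{2}\right) = \left(- \frac{4}{5}\right) 81 \left(-4 + \frac{\sqrt{33}}{2}\right) = - \frac{324 \left(-4 + \frac{\sqrt{33}}{2}\right)}{5} = \frac{1296}{5} - \frac{162 \sqrt{33}}{5}$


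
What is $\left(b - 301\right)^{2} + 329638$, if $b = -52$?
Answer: $454247$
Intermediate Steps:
$\left(b - 301\right)^{2} + 329638 = \left(-52 - 301\right)^{2} + 329638 = \left(-353\right)^{2} + 329638 = 124609 + 329638 = 454247$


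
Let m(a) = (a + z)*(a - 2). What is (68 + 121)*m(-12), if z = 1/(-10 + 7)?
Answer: 32634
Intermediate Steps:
z = -⅓ (z = 1/(-3) = -⅓ ≈ -0.33333)
m(a) = (-2 + a)*(-⅓ + a) (m(a) = (a - ⅓)*(a - 2) = (-⅓ + a)*(-2 + a) = (-2 + a)*(-⅓ + a))
(68 + 121)*m(-12) = (68 + 121)*(⅔ + (-12)² - 7/3*(-12)) = 189*(⅔ + 144 + 28) = 189*(518/3) = 32634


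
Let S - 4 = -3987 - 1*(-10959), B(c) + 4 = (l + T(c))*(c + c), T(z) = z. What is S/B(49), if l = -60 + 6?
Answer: -3488/247 ≈ -14.121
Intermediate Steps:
l = -54
B(c) = -4 + 2*c*(-54 + c) (B(c) = -4 + (-54 + c)*(c + c) = -4 + (-54 + c)*(2*c) = -4 + 2*c*(-54 + c))
S = 6976 (S = 4 + (-3987 - 1*(-10959)) = 4 + (-3987 + 10959) = 4 + 6972 = 6976)
S/B(49) = 6976/(-4 - 108*49 + 2*49**2) = 6976/(-4 - 5292 + 2*2401) = 6976/(-4 - 5292 + 4802) = 6976/(-494) = 6976*(-1/494) = -3488/247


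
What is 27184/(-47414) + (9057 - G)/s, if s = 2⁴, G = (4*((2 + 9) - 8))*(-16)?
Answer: 219048571/379312 ≈ 577.49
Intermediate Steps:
G = -192 (G = (4*(11 - 8))*(-16) = (4*3)*(-16) = 12*(-16) = -192)
s = 16
27184/(-47414) + (9057 - G)/s = 27184/(-47414) + (9057 - 1*(-192))/16 = 27184*(-1/47414) + (9057 + 192)*(1/16) = -13592/23707 + 9249*(1/16) = -13592/23707 + 9249/16 = 219048571/379312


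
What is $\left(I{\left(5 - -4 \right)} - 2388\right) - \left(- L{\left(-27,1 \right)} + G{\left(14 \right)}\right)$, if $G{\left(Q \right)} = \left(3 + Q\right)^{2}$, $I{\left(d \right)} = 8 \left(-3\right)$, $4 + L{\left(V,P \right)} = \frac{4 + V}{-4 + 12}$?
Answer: $- \frac{21663}{8} \approx -2707.9$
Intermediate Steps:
$L{\left(V,P \right)} = - \frac{7}{2} + \frac{V}{8}$ ($L{\left(V,P \right)} = -4 + \frac{4 + V}{-4 + 12} = -4 + \frac{4 + V}{8} = -4 + \left(4 + V\right) \frac{1}{8} = -4 + \left(\frac{1}{2} + \frac{V}{8}\right) = - \frac{7}{2} + \frac{V}{8}$)
$I{\left(d \right)} = -24$
$\left(I{\left(5 - -4 \right)} - 2388\right) - \left(- L{\left(-27,1 \right)} + G{\left(14 \right)}\right) = \left(-24 - 2388\right) + \left(\left(- \frac{7}{2} + \frac{1}{8} \left(-27\right)\right) - \left(3 + 14\right)^{2}\right) = -2412 - \frac{2367}{8} = - \frac{21663}{8}$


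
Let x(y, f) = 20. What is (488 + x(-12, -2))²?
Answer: 258064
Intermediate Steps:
(488 + x(-12, -2))² = (488 + 20)² = 508² = 258064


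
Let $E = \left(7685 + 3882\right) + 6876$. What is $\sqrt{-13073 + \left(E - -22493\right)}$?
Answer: $\sqrt{27863} \approx 166.92$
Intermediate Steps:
$E = 18443$ ($E = 11567 + 6876 = 18443$)
$\sqrt{-13073 + \left(E - -22493\right)} = \sqrt{-13073 + \left(18443 - -22493\right)} = \sqrt{-13073 + \left(18443 + 22493\right)} = \sqrt{-13073 + 40936} = \sqrt{27863}$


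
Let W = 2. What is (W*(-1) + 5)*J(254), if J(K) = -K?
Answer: -762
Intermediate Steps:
(W*(-1) + 5)*J(254) = (2*(-1) + 5)*(-1*254) = (-2 + 5)*(-254) = 3*(-254) = -762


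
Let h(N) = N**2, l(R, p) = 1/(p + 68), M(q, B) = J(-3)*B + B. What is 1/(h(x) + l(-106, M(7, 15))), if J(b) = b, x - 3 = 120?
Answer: 38/574903 ≈ 6.6098e-5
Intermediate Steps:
x = 123 (x = 3 + 120 = 123)
M(q, B) = -2*B (M(q, B) = -3*B + B = -2*B)
l(R, p) = 1/(68 + p)
1/(h(x) + l(-106, M(7, 15))) = 1/(123**2 + 1/(68 - 2*15)) = 1/(15129 + 1/(68 - 30)) = 1/(15129 + 1/38) = 1/(574903/38) = 38/574903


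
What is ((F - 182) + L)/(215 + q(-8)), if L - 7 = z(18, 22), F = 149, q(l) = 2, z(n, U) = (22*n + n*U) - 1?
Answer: 765/217 ≈ 3.5253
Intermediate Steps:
z(n, U) = -1 + 22*n + U*n (z(n, U) = (22*n + U*n) - 1 = -1 + 22*n + U*n)
L = 798 (L = 7 + (-1 + 22*18 + 22*18) = 7 + (-1 + 396 + 396) = 7 + 791 = 798)
((F - 182) + L)/(215 + q(-8)) = ((149 - 182) + 798)/(215 + 2) = (-33 + 798)/217 = 765*(1/217) = 765/217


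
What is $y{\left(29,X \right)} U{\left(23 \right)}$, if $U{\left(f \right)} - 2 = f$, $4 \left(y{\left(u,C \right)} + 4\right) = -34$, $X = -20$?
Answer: $- \frac{625}{2} \approx -312.5$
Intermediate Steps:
$y{\left(u,C \right)} = - \frac{25}{2}$ ($y{\left(u,C \right)} = -4 + \frac{1}{4} \left(-34\right) = -4 - \frac{17}{2} = - \frac{25}{2}$)
$U{\left(f \right)} = 2 + f$
$y{\left(29,X \right)} U{\left(23 \right)} = - \frac{25 \left(2 + 23\right)}{2} = \left(- \frac{25}{2}\right) 25 = - \frac{625}{2}$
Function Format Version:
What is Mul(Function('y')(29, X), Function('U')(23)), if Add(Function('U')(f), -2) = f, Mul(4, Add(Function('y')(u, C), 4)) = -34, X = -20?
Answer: Rational(-625, 2) ≈ -312.50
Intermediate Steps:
Function('y')(u, C) = Rational(-25, 2) (Function('y')(u, C) = Add(-4, Mul(Rational(1, 4), -34)) = Add(-4, Rational(-17, 2)) = Rational(-25, 2))
Function('U')(f) = Add(2, f)
Mul(Function('y')(29, X), Function('U')(23)) = Mul(Rational(-25, 2), Add(2, 23)) = Mul(Rational(-25, 2), 25) = Rational(-625, 2)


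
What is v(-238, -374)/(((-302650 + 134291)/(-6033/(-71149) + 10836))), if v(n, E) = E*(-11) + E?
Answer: -2883452472780/11978574491 ≈ -240.72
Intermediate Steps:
v(n, E) = -10*E (v(n, E) = -11*E + E = -10*E)
v(-238, -374)/(((-302650 + 134291)/(-6033/(-71149) + 10836))) = (-10*(-374))/(((-302650 + 134291)/(-6033/(-71149) + 10836))) = 3740/((-168359/(-6033*(-1/71149) + 10836))) = 3740/((-168359/(6033/71149 + 10836))) = 3740/((-168359/770976597/71149)) = 3740/((-168359*71149/770976597)) = 3740/(-11978574491/770976597) = 3740*(-770976597/11978574491) = -2883452472780/11978574491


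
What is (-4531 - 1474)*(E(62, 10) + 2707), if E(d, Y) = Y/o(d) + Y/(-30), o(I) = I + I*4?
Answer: -1511596615/93 ≈ -1.6254e+7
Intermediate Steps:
o(I) = 5*I (o(I) = I + 4*I = 5*I)
E(d, Y) = -Y/30 + Y/(5*d) (E(d, Y) = Y/((5*d)) + Y/(-30) = Y*(1/(5*d)) + Y*(-1/30) = Y/(5*d) - Y/30 = -Y/30 + Y/(5*d))
(-4531 - 1474)*(E(62, 10) + 2707) = (-4531 - 1474)*((1/30)*10*(6 - 1*62)/62 + 2707) = -6005*((1/30)*10*(1/62)*(6 - 62) + 2707) = -6005*((1/30)*10*(1/62)*(-56) + 2707) = -6005*(-28/93 + 2707) = -6005*251723/93 = -1511596615/93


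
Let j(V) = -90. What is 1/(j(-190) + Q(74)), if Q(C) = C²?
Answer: 1/5386 ≈ 0.00018567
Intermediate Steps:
1/(j(-190) + Q(74)) = 1/(-90 + 74²) = 1/(-90 + 5476) = 1/5386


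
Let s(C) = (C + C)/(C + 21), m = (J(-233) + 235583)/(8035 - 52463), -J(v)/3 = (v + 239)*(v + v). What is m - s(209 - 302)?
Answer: -1405/174 ≈ -8.0747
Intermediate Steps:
J(v) = -6*v*(239 + v) (J(v) = -3*(v + 239)*(v + v) = -3*(239 + v)*2*v = -6*v*(239 + v))
m = -637/116 (m = (-6*(-233)*(239 - 233) + 235583)/(8035 - 52463) = (-6*(-233)*6 + 235583)/(-44428) = (8388 + 235583)*(-1/44428) = 243971*(-1/44428) = -637/116 ≈ -5.4914)
s(C) = 2*C/(21 + C) (s(C) = (2*C)/(21 + C) = 2*C/(21 + C))
m - s(209 - 302) = -637/116 - 2*(209 - 302)/(21 + (209 - 302)) = -637/116 - 2*(-93)/(21 - 93) = -637/116 - 2*(-93)/(-72) = -637/116 - 2*(-93)*(-1)/72 = -637/116 - 1*31/12 = -637/116 - 31/12 = -1405/174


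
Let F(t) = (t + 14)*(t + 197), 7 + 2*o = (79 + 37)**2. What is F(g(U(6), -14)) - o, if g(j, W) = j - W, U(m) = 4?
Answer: 311/2 ≈ 155.50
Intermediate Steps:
o = 13449/2 (o = -7/2 + (79 + 37)**2/2 = -7/2 + (1/2)*116**2 = -7/2 + (1/2)*13456 = -7/2 + 6728 = 13449/2 ≈ 6724.5)
F(t) = (14 + t)*(197 + t)
F(g(U(6), -14)) - o = (2758 + (4 - 1*(-14))**2 + 211*(4 - 1*(-14))) - 1*13449/2 = (2758 + (4 + 14)**2 + 211*(4 + 14)) - 13449/2 = (2758 + 18**2 + 211*18) - 13449/2 = (2758 + 324 + 3798) - 13449/2 = 6880 - 13449/2 = 311/2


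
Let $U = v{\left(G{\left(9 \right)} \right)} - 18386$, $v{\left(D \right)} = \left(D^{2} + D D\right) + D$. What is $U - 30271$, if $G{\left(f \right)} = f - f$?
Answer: $-48657$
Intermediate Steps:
$G{\left(f \right)} = 0$
$v{\left(D \right)} = D + 2 D^{2}$ ($v{\left(D \right)} = \left(D^{2} + D^{2}\right) + D = 2 D^{2} + D = D + 2 D^{2}$)
$U = -18386$ ($U = 0 \left(1 + 2 \cdot 0\right) - 18386 = 0 \left(1 + 0\right) - 18386 = 0 \cdot 1 - 18386 = 0 - 18386 = -18386$)
$U - 30271 = -18386 - 30271 = -48657$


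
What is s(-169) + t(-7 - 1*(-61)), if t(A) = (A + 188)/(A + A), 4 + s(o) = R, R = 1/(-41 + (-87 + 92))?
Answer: -193/108 ≈ -1.7870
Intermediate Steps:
R = -1/36 (R = 1/(-41 + 5) = 1/(-36) = -1/36 ≈ -0.027778)
s(o) = -145/36 (s(o) = -4 - 1/36 = -145/36)
t(A) = (188 + A)/(2*A) (t(A) = (188 + A)/((2*A)) = (188 + A)*(1/(2*A)) = (188 + A)/(2*A))
s(-169) + t(-7 - 1*(-61)) = -145/36 + (188 + (-7 - 1*(-61)))/(2*(-7 - 1*(-61))) = -145/36 + (188 + (-7 + 61))/(2*(-7 + 61)) = -145/36 + (½)*(188 + 54)/54 = -145/36 + (½)*(1/54)*242 = -145/36 + 121/54 = -193/108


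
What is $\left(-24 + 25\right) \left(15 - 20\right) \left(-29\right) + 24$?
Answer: $169$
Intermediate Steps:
$\left(-24 + 25\right) \left(15 - 20\right) \left(-29\right) + 24 = 1 \left(-5\right) \left(-29\right) + 24 = \left(-5\right) \left(-29\right) + 24 = 145 + 24 = 169$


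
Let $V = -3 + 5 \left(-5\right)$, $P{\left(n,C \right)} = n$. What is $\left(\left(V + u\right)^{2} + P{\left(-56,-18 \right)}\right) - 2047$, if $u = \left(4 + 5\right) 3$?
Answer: $-2102$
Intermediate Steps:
$V = -28$ ($V = -3 - 25 = -28$)
$u = 27$ ($u = 9 \cdot 3 = 27$)
$\left(\left(V + u\right)^{2} + P{\left(-56,-18 \right)}\right) - 2047 = \left(\left(-28 + 27\right)^{2} - 56\right) - 2047 = \left(\left(-1\right)^{2} - 56\right) - 2047 = \left(1 - 56\right) - 2047 = -55 - 2047 = -2102$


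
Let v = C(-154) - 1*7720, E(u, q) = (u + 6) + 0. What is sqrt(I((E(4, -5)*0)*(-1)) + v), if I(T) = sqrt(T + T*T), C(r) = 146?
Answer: I*sqrt(7574) ≈ 87.029*I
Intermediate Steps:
E(u, q) = 6 + u (E(u, q) = (6 + u) + 0 = 6 + u)
I(T) = sqrt(T + T**2)
v = -7574 (v = 146 - 1*7720 = 146 - 7720 = -7574)
sqrt(I((E(4, -5)*0)*(-1)) + v) = sqrt(sqrt((((6 + 4)*0)*(-1))*(1 + ((6 + 4)*0)*(-1))) - 7574) = sqrt(sqrt(((10*0)*(-1))*(1 + (10*0)*(-1))) - 7574) = sqrt(sqrt((0*(-1))*(1 + 0*(-1))) - 7574) = sqrt(sqrt(0*(1 + 0)) - 7574) = sqrt(sqrt(0*1) - 7574) = sqrt(sqrt(0) - 7574) = sqrt(0 - 7574) = sqrt(-7574) = I*sqrt(7574)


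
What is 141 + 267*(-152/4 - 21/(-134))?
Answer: -1335063/134 ≈ -9963.2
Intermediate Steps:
141 + 267*(-152/4 - 21/(-134)) = 141 + 267*(-152*1/4 - 21*(-1/134)) = 141 + 267*(-38 + 21/134) = 141 + 267*(-5071/134) = 141 - 1353957/134 = -1335063/134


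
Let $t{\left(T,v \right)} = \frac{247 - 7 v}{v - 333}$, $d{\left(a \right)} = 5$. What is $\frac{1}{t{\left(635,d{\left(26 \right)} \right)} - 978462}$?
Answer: $- \frac{82}{80233937} \approx -1.022 \cdot 10^{-6}$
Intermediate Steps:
$t{\left(T,v \right)} = \frac{247 - 7 v}{-333 + v}$
$\frac{1}{t{\left(635,d{\left(26 \right)} \right)} - 978462} = \frac{1}{\frac{247 - 35}{-333 + 5} - 978462} = \frac{1}{\frac{247 - 35}{-328} - 978462} = \frac{1}{\left(- \frac{1}{328}\right) 212 - 978462} = \frac{1}{- \frac{53}{82} - 978462} = \frac{1}{- \frac{80233937}{82}} = - \frac{82}{80233937}$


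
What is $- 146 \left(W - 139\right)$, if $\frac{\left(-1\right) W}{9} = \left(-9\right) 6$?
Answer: $-50662$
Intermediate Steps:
$W = 486$ ($W = - 9 \left(\left(-9\right) 6\right) = \left(-9\right) \left(-54\right) = 486$)
$- 146 \left(W - 139\right) = - 146 \left(486 - 139\right) = \left(-146\right) 347 = -50662$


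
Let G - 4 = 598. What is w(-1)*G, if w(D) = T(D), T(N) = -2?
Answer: -1204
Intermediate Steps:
G = 602 (G = 4 + 598 = 602)
w(D) = -2
w(-1)*G = -2*602 = -1204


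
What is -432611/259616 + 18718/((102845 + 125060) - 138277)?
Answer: -63749185/43738464 ≈ -1.4575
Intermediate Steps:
-432611/259616 + 18718/((102845 + 125060) - 138277) = -432611*1/259616 + 18718/(227905 - 138277) = -22769/13664 + 18718/89628 = -22769/13664 + 18718*(1/89628) = -22769/13664 + 1337/6402 = -63749185/43738464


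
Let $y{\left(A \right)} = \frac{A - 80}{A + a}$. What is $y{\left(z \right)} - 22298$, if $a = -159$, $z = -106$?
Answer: $- \frac{5908784}{265} \approx -22297.0$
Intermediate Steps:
$y{\left(A \right)} = \frac{-80 + A}{-159 + A}$ ($y{\left(A \right)} = \frac{A - 80}{A - 159} = \frac{-80 + A}{-159 + A}$)
$y{\left(z \right)} - 22298 = \frac{-80 - 106}{-159 - 106} - 22298 = \frac{1}{-265} \left(-186\right) - 22298 = \left(- \frac{1}{265}\right) \left(-186\right) - 22298 = \frac{186}{265} - 22298 = - \frac{5908784}{265}$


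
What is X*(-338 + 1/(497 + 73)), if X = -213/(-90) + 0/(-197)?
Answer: -13678789/17100 ≈ -799.93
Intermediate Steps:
X = 71/30 (X = -213*(-1/90) + 0*(-1/197) = 71/30 + 0 = 71/30 ≈ 2.3667)
X*(-338 + 1/(497 + 73)) = 71*(-338 + 1/(497 + 73))/30 = 71*(-338 + 1/570)/30 = (71/30)*(-192659/570) = -13678789/17100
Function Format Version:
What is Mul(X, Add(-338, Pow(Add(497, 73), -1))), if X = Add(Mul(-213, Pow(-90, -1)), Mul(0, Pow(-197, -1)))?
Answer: Rational(-13678789, 17100) ≈ -799.93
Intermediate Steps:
X = Rational(71, 30) (X = Add(Mul(-213, Rational(-1, 90)), Mul(0, Rational(-1, 197))) = Add(Rational(71, 30), 0) = Rational(71, 30) ≈ 2.3667)
Mul(X, Add(-338, Pow(Add(497, 73), -1))) = Mul(Rational(71, 30), Add(-338, Pow(Add(497, 73), -1))) = Mul(Rational(71, 30), Add(-338, Pow(570, -1))) = Mul(Rational(71, 30), Add(-338, Rational(1, 570))) = Mul(Rational(71, 30), Rational(-192659, 570)) = Rational(-13678789, 17100)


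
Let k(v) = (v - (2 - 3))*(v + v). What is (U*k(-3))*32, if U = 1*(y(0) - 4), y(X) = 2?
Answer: -768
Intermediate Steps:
U = -2 (U = 1*(2 - 4) = 1*(-2) = -2)
k(v) = 2*v*(1 + v) (k(v) = (v - 1*(-1))*(2*v) = (v + 1)*(2*v) = (1 + v)*(2*v) = 2*v*(1 + v))
(U*k(-3))*32 = -4*(-3)*(1 - 3)*32 = -4*(-3)*(-2)*32 = -2*12*32 = -24*32 = -768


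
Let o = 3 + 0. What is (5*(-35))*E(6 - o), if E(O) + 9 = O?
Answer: 1050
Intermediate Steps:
o = 3
E(O) = -9 + O
(5*(-35))*E(6 - o) = (5*(-35))*(-9 + (6 - 1*3)) = -175*(-9 + (6 - 3)) = -175*(-9 + 3) = -175*(-6) = 1050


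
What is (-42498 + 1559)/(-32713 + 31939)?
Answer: 40939/774 ≈ 52.893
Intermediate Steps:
(-42498 + 1559)/(-32713 + 31939) = -40939/(-774) = -40939*(-1/774) = 40939/774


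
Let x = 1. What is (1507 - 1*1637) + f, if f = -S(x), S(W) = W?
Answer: -131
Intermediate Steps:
f = -1 (f = -1*1 = -1)
(1507 - 1*1637) + f = (1507 - 1*1637) - 1 = (1507 - 1637) - 1 = -130 - 1 = -131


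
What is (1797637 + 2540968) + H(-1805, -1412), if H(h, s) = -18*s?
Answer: 4364021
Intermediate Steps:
(1797637 + 2540968) + H(-1805, -1412) = (1797637 + 2540968) - 18*(-1412) = 4338605 + 25416 = 4364021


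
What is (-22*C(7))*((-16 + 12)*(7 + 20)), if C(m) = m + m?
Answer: 33264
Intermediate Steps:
C(m) = 2*m
(-22*C(7))*((-16 + 12)*(7 + 20)) = (-44*7)*((-16 + 12)*(7 + 20)) = (-22*14)*(-4*27) = -308*(-108) = 33264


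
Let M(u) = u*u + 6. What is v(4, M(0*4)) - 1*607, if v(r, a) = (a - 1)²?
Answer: -582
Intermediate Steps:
M(u) = 6 + u² (M(u) = u² + 6 = 6 + u²)
v(r, a) = (-1 + a)²
v(4, M(0*4)) - 1*607 = (-1 + (6 + (0*4)²))² - 1*607 = (-1 + (6 + 0²))² - 607 = (-1 + (6 + 0))² - 607 = (-1 + 6)² - 607 = 5² - 607 = 25 - 607 = -582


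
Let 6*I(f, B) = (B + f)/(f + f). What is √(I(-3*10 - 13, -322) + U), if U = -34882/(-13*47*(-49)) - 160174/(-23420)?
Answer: √266373925244415937455/6460793430 ≈ 2.5262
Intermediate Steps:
I(f, B) = (B + f)/(12*f) (I(f, B) = ((B + f)/(f + f))/6 = ((B + f)/((2*f)))/6 = ((B + f)*(1/(2*f)))/6 = ((B + f)/(2*f))/6 = (B + f)/(12*f))
U = 1989256473/350585690 (U = -34882/((-611*(-49))) - 160174*(-1/23420) = -34882/29939 + 80087/11710 = 1989256473/350585690 ≈ 5.6741)
√(I(-3*10 - 13, -322) + U) = √((-322 + (-3*10 - 13))/(12*(-3*10 - 13)) + 1989256473/350585690) = √((-322 + (-30 - 13))/(12*(-30 - 13)) + 1989256473/350585690) = √((1/12)*(-322 - 43)/(-43) + 1989256473/350585690) = √((1/12)*(-1/43)*(-365) + 1989256473/350585690) = √(365/516 + 1989256473/350585690) = √(577210058459/90451108020) = √266373925244415937455/6460793430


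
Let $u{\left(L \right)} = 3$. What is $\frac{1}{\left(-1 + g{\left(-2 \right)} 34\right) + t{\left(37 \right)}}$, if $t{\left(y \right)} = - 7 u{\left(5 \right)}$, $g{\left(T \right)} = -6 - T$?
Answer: $- \frac{1}{158} \approx -0.0063291$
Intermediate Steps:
$t{\left(y \right)} = -21$ ($t{\left(y \right)} = \left(-7\right) 3 = -21$)
$\frac{1}{\left(-1 + g{\left(-2 \right)} 34\right) + t{\left(37 \right)}} = \frac{1}{\left(-1 + \left(-6 - -2\right) 34\right) - 21} = \frac{1}{\left(-1 + \left(-6 + 2\right) 34\right) - 21} = \frac{1}{\left(-1 - 136\right) - 21} = \frac{1}{-137 - 21} = \frac{1}{-158} = - \frac{1}{158}$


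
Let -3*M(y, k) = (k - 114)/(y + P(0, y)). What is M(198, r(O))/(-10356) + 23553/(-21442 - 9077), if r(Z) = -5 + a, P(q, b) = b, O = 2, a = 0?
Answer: -32197166105/41719228848 ≈ -0.77176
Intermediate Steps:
r(Z) = -5 (r(Z) = -5 + 0 = -5)
M(y, k) = -(-114 + k)/(6*y) (M(y, k) = -(k - 114)/(3*(y + y)) = -(-114 + k)/(3*(2*y)) = -(-114 + k)*1/(2*y)/3 = -(-114 + k)/(6*y))
M(198, r(O))/(-10356) + 23553/(-21442 - 9077) = ((1/6)*(114 - 1*(-5))/198)/(-10356) + 23553/(-21442 - 9077) = ((1/6)*(1/198)*(114 + 5))*(-1/10356) + 23553/(-30519) = ((1/6)*(1/198)*119)*(-1/10356) + 23553*(-1/30519) = (119/1188)*(-1/10356) - 2617/3391 = -119/12302928 - 2617/3391 = -32197166105/41719228848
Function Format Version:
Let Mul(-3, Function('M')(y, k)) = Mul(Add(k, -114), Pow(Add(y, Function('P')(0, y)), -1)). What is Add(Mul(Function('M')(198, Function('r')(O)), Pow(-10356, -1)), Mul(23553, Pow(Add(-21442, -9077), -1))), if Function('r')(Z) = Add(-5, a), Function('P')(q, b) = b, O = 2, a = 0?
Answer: Rational(-32197166105, 41719228848) ≈ -0.77176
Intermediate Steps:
Function('r')(Z) = -5 (Function('r')(Z) = Add(-5, 0) = -5)
Function('M')(y, k) = Mul(Rational(-1, 6), Pow(y, -1), Add(-114, k)) (Function('M')(y, k) = Mul(Rational(-1, 3), Mul(Add(k, -114), Pow(Add(y, y), -1))) = Mul(Rational(-1, 3), Mul(Add(-114, k), Pow(Mul(2, y), -1))) = Mul(Rational(-1, 3), Mul(Add(-114, k), Mul(Rational(1, 2), Pow(y, -1)))) = Mul(Rational(-1, 3), Mul(Rational(1, 2), Pow(y, -1), Add(-114, k))) = Mul(Rational(-1, 6), Pow(y, -1), Add(-114, k)))
Add(Mul(Function('M')(198, Function('r')(O)), Pow(-10356, -1)), Mul(23553, Pow(Add(-21442, -9077), -1))) = Add(Mul(Mul(Rational(1, 6), Pow(198, -1), Add(114, Mul(-1, -5))), Pow(-10356, -1)), Mul(23553, Pow(Add(-21442, -9077), -1))) = Add(Mul(Mul(Rational(1, 6), Rational(1, 198), Add(114, 5)), Rational(-1, 10356)), Mul(23553, Pow(-30519, -1))) = Add(Mul(Mul(Rational(1, 6), Rational(1, 198), 119), Rational(-1, 10356)), Mul(23553, Rational(-1, 30519))) = Add(Mul(Rational(119, 1188), Rational(-1, 10356)), Rational(-2617, 3391)) = Add(Rational(-119, 12302928), Rational(-2617, 3391)) = Rational(-32197166105, 41719228848)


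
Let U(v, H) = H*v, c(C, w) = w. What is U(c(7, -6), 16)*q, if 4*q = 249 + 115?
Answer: -8736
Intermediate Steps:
q = 91 (q = (249 + 115)/4 = (¼)*364 = 91)
U(c(7, -6), 16)*q = (16*(-6))*91 = -96*91 = -8736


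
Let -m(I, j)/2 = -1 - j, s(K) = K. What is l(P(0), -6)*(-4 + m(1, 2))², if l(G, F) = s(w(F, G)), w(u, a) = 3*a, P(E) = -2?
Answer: -24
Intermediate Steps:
l(G, F) = 3*G
m(I, j) = 2 + 2*j (m(I, j) = -2*(-1 - j) = 2 + 2*j)
l(P(0), -6)*(-4 + m(1, 2))² = (3*(-2))*(-4 + (2 + 2*2))² = -6*(-4 + (2 + 4))² = -6*(-4 + 6)² = -6*2² = -6*4 = -24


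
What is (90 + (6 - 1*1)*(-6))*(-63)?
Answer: -3780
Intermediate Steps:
(90 + (6 - 1*1)*(-6))*(-63) = (90 + (6 - 1)*(-6))*(-63) = (90 + 5*(-6))*(-63) = (90 - 30)*(-63) = 60*(-63) = -3780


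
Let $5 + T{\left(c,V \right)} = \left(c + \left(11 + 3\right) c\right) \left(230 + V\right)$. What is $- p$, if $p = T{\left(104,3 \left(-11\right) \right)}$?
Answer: $-307315$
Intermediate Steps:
$T{\left(c,V \right)} = -5 + 15 c \left(230 + V\right)$ ($T{\left(c,V \right)} = -5 + \left(c + \left(11 + 3\right) c\right) \left(230 + V\right) = -5 + \left(c + 14 c\right) \left(230 + V\right) = -5 + 15 c \left(230 + V\right)$)
$p = 307315$ ($p = -5 + 3450 \cdot 104 + 15 \cdot 3 \left(-11\right) 104 = -5 + 358800 + 15 \left(-33\right) 104 = -5 + 358800 - 51480 = 307315$)
$- p = \left(-1\right) 307315 = -307315$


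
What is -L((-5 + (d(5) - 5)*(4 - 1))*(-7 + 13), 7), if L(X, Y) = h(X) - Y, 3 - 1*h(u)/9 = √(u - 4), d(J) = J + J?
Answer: -20 + 18*√14 ≈ 47.350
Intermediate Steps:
d(J) = 2*J
h(u) = 27 - 9*√(-4 + u) (h(u) = 27 - 9*√(u - 4) = 27 - 9*√(-4 + u))
L(X, Y) = 27 - Y - 9*√(-4 + X) (L(X, Y) = (27 - 9*√(-4 + X)) - Y = 27 - Y - 9*√(-4 + X))
-L((-5 + (d(5) - 5)*(4 - 1))*(-7 + 13), 7) = -(27 - 1*7 - 9*√(-4 + (-5 + (2*5 - 5)*(4 - 1))*(-7 + 13))) = -(27 - 7 - 9*√(-4 + (-5 + (10 - 5)*3)*6)) = -(27 - 7 - 9*√(-4 + (-5 + 5*3)*6)) = -(27 - 7 - 9*√(-4 + (-5 + 15)*6)) = -(27 - 7 - 9*√(-4 + 10*6)) = -(27 - 7 - 9*√(-4 + 60)) = -(27 - 7 - 18*√14) = -(20 - 18*√14) = -20 + 18*√14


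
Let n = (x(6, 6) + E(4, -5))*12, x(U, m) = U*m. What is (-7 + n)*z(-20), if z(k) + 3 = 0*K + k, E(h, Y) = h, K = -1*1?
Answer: -10879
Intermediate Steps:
K = -1
z(k) = -3 + k (z(k) = -3 + (0*(-1) + k) = -3 + (0 + k) = -3 + k)
n = 480 (n = (6*6 + 4)*12 = (36 + 4)*12 = 40*12 = 480)
(-7 + n)*z(-20) = (-7 + 480)*(-3 - 20) = 473*(-23) = -10879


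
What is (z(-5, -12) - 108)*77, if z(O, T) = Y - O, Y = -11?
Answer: -8778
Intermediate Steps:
z(O, T) = -11 - O
(z(-5, -12) - 108)*77 = ((-11 - 1*(-5)) - 108)*77 = ((-11 + 5) - 108)*77 = (-6 - 108)*77 = -114*77 = -8778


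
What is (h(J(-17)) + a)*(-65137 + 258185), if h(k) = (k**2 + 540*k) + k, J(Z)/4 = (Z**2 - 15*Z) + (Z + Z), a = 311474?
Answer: 1076573484272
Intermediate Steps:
J(Z) = -52*Z + 4*Z**2 (J(Z) = 4*((Z**2 - 15*Z) + (Z + Z)) = 4*((Z**2 - 15*Z) + 2*Z) = 4*(Z**2 - 13*Z) = -52*Z + 4*Z**2)
h(k) = k**2 + 541*k
(h(J(-17)) + a)*(-65137 + 258185) = ((4*(-17)*(-13 - 17))*(541 + 4*(-17)*(-13 - 17)) + 311474)*(-65137 + 258185) = ((4*(-17)*(-30))*(541 + 4*(-17)*(-30)) + 311474)*193048 = (2040*(541 + 2040) + 311474)*193048 = (2040*2581 + 311474)*193048 = (5265240 + 311474)*193048 = 5576714*193048 = 1076573484272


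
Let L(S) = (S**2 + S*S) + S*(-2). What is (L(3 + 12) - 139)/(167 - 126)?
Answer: 281/41 ≈ 6.8537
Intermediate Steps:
L(S) = -2*S + 2*S**2 (L(S) = (S**2 + S**2) - 2*S = 2*S**2 - 2*S = -2*S + 2*S**2)
(L(3 + 12) - 139)/(167 - 126) = (2*(3 + 12)*(-1 + (3 + 12)) - 139)/(167 - 126) = (2*15*(-1 + 15) - 139)/41 = (2*15*14 - 139)*(1/41) = (420 - 139)*(1/41) = 281*(1/41) = 281/41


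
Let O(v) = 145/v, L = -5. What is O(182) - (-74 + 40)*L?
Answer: -30795/182 ≈ -169.20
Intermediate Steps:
O(182) - (-74 + 40)*L = 145/182 - (-74 + 40)*(-5) = 145*(1/182) - (-34)*(-5) = 145/182 - 1*170 = 145/182 - 170 = -30795/182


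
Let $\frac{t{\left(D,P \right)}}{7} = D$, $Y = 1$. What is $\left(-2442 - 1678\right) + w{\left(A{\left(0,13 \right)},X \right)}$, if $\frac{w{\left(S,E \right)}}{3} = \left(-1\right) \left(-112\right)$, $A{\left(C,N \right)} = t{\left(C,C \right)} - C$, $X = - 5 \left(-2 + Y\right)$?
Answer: $-3784$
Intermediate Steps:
$t{\left(D,P \right)} = 7 D$
$X = 5$ ($X = - 5 \left(-2 + 1\right) = \left(-5\right) \left(-1\right) = 5$)
$A{\left(C,N \right)} = 6 C$ ($A{\left(C,N \right)} = 7 C - C = 6 C$)
$w{\left(S,E \right)} = 336$ ($w{\left(S,E \right)} = 3 \left(\left(-1\right) \left(-112\right)\right) = 3 \cdot 112 = 336$)
$\left(-2442 - 1678\right) + w{\left(A{\left(0,13 \right)},X \right)} = \left(-2442 - 1678\right) + 336 = -4120 + 336 = -3784$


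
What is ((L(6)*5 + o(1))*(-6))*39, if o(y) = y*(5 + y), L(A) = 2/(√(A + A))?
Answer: -1404 - 390*√3 ≈ -2079.5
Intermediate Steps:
L(A) = √2/√A (L(A) = 2/(√(2*A)) = 2/((√2*√A)) = 2*(√2/(2*√A)) = √2/√A)
((L(6)*5 + o(1))*(-6))*39 = (((√2/√6)*5 + 1*(5 + 1))*(-6))*39 = (((√2*(√6/6))*5 + 1*6)*(-6))*39 = (((√3/3)*5 + 6)*(-6))*39 = ((5*√3/3 + 6)*(-6))*39 = ((6 + 5*√3/3)*(-6))*39 = (-36 - 10*√3)*39 = -1404 - 390*√3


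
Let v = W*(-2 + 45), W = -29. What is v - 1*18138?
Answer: -19385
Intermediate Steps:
v = -1247 (v = -29*(-2 + 45) = -29*43 = -1247)
v - 1*18138 = -1247 - 1*18138 = -1247 - 18138 = -19385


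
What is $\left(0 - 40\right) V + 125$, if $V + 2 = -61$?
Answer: $2645$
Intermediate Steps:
$V = -63$ ($V = -2 - 61 = -63$)
$\left(0 - 40\right) V + 125 = \left(0 - 40\right) \left(-63\right) + 125 = \left(-40\right) \left(-63\right) + 125 = 2520 + 125 = 2645$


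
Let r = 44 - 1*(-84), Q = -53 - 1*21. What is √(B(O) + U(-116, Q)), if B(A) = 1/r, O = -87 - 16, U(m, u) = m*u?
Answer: √2197506/16 ≈ 92.650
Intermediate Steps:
Q = -74 (Q = -53 - 21 = -74)
r = 128 (r = 44 + 84 = 128)
O = -103
B(A) = 1/128
√(B(O) + U(-116, Q)) = √(1/128 - 116*(-74)) = √(1/128 + 8584) = √(1098753/128) = √2197506/16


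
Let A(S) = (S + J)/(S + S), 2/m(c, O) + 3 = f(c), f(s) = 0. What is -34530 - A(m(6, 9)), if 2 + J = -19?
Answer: -138185/4 ≈ -34546.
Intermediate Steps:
J = -21 (J = -2 - 19 = -21)
m(c, O) = -2/3 (m(c, O) = 2/(-3 + 0) = 2/(-3) = 2*(-1/3) = -2/3)
A(S) = (-21 + S)/(2*S) (A(S) = (S - 21)/(S + S) = (-21 + S)/((2*S)) = (-21 + S)*(1/(2*S)) = (-21 + S)/(2*S))
-34530 - A(m(6, 9)) = -34530 - (-21 - 2/3)/(2*(-2/3)) = -34530 - (-3)*(-65)/(2*2*3) = -34530 - 1*65/4 = -34530 - 65/4 = -138185/4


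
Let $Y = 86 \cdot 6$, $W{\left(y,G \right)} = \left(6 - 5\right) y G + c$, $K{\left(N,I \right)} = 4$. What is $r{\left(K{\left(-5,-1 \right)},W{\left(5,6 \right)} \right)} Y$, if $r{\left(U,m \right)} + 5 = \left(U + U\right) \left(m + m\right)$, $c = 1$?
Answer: $253356$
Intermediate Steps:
$W{\left(y,G \right)} = 1 + G y$ ($W{\left(y,G \right)} = \left(6 - 5\right) y G + 1 = 1 y G + 1 = y G + 1 = G y + 1 = 1 + G y$)
$Y = 516$
$r{\left(U,m \right)} = -5 + 4 U m$ ($r{\left(U,m \right)} = -5 + \left(U + U\right) \left(m + m\right) = -5 + 2 U 2 m = -5 + 4 U m$)
$r{\left(K{\left(-5,-1 \right)},W{\left(5,6 \right)} \right)} Y = \left(-5 + 4 \cdot 4 \left(1 + 6 \cdot 5\right)\right) 516 = \left(-5 + 4 \cdot 4 \left(1 + 30\right)\right) 516 = \left(-5 + 4 \cdot 4 \cdot 31\right) 516 = \left(-5 + 496\right) 516 = 491 \cdot 516 = 253356$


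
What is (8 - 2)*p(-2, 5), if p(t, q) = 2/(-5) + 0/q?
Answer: -12/5 ≈ -2.4000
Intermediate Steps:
p(t, q) = -⅖ (p(t, q) = 2*(-⅕) + 0 = -⅖ + 0 = -⅖)
(8 - 2)*p(-2, 5) = (8 - 2)*(-⅖) = 6*(-⅖) = -12/5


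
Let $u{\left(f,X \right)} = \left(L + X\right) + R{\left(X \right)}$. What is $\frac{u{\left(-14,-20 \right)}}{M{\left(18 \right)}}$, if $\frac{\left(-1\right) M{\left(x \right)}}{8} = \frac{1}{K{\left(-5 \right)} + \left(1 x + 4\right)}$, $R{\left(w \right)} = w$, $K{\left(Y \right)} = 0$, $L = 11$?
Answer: $\frac{319}{4} \approx 79.75$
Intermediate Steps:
$u{\left(f,X \right)} = 11 + 2 X$ ($u{\left(f,X \right)} = \left(11 + X\right) + X = 11 + 2 X$)
$M{\left(x \right)} = - \frac{8}{4 + x}$ ($M{\left(x \right)} = - \frac{8}{0 + \left(1 x + 4\right)} = - \frac{8}{0 + \left(x + 4\right)} = - \frac{8}{0 + \left(4 + x\right)} = - \frac{8}{4 + x}$)
$\frac{u{\left(-14,-20 \right)}}{M{\left(18 \right)}} = \frac{11 + 2 \left(-20\right)}{\left(-8\right) \frac{1}{4 + 18}} = \frac{11 - 40}{\left(-8\right) \frac{1}{22}} = - \frac{29}{\left(-8\right) \frac{1}{22}} = - \frac{29}{- \frac{4}{11}} = \left(-29\right) \left(- \frac{11}{4}\right) = \frac{319}{4}$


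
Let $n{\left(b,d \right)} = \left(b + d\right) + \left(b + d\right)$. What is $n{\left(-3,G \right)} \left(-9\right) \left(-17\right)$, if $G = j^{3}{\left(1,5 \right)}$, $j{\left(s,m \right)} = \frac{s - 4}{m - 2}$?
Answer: $-1224$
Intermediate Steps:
$j{\left(s,m \right)} = \frac{-4 + s}{-2 + m}$
$G = -1$ ($G = \left(\frac{-4 + 1}{-2 + 5}\right)^{3} = \left(\frac{1}{3} \left(-3\right)\right)^{3} = \left(-1\right)^{3} = -1$)
$n{\left(b,d \right)} = 2 b + 2 d$
$n{\left(-3,G \right)} \left(-9\right) \left(-17\right) = \left(2 \left(-3\right) + 2 \left(-1\right)\right) \left(-9\right) \left(-17\right) = \left(-6 - 2\right) \left(-9\right) \left(-17\right) = \left(-8\right) \left(-9\right) \left(-17\right) = 72 \left(-17\right) = -1224$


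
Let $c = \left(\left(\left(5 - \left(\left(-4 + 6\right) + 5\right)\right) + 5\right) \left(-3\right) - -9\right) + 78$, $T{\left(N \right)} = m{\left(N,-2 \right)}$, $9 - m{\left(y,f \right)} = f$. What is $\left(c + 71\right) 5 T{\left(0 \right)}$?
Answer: $8195$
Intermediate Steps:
$m{\left(y,f \right)} = 9 - f$
$T{\left(N \right)} = 11$ ($T{\left(N \right)} = 9 - -2 = 9 + 2 = 11$)
$c = 78$ ($c = \left(\left(\left(5 - \left(2 + 5\right)\right) + 5\right) \left(-3\right) + 9\right) + 78 = \left(\left(\left(5 - 7\right) + 5\right) \left(-3\right) + 9\right) + 78 = \left(\left(-2 + 5\right) \left(-3\right) + 9\right) + 78 = \left(3 \left(-3\right) + 9\right) + 78 = \left(-9 + 9\right) + 78 = 0 + 78 = 78$)
$\left(c + 71\right) 5 T{\left(0 \right)} = \left(78 + 71\right) 5 \cdot 11 = 149 \cdot 55 = 8195$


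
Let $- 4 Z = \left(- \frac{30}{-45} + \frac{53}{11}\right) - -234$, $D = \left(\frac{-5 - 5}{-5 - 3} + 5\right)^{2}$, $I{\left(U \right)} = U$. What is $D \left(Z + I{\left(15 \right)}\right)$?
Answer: $- \frac{3701875}{2112} \approx -1752.8$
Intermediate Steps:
$D = \frac{625}{16}$ ($D = \left(- \frac{10}{-8} + 5\right)^{2} = \left(\left(-10\right) \left(- \frac{1}{8}\right) + 5\right)^{2} = \left(\frac{5}{4} + 5\right)^{2} = \left(\frac{25}{4}\right)^{2} = \frac{625}{16} \approx 39.063$)
$Z = - \frac{7903}{132}$ ($Z = - \frac{\left(- \frac{30}{-45} + \frac{53}{11}\right) - -234}{4} = - \frac{\left(\left(-30\right) \left(- \frac{1}{45}\right) + 53 \cdot \frac{1}{11}\right) + 234}{4} = - \frac{\left(\frac{2}{3} + \frac{53}{11}\right) + 234}{4} = - \frac{\frac{181}{33} + 234}{4} = \left(- \frac{1}{4}\right) \frac{7903}{33} = - \frac{7903}{132} \approx -59.871$)
$D \left(Z + I{\left(15 \right)}\right) = \frac{625 \left(- \frac{7903}{132} + 15\right)}{16} = \frac{625}{16} \left(- \frac{5923}{132}\right) = - \frac{3701875}{2112}$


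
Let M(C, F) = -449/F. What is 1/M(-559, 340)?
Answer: -340/449 ≈ -0.75724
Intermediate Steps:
1/M(-559, 340) = 1/(-449/340) = -340/449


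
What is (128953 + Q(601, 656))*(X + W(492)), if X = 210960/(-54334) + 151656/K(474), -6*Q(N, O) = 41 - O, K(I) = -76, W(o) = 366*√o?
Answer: -19026721649367/73739 + 94468626*√123 ≈ 7.8968e+8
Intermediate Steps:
Q(N, O) = -41/6 + O/6 (Q(N, O) = -(41 - O)/6 = -41/6 + O/6)
X = -1032013758/516173 (X = 210960/(-54334) + 151656/(-76) = 210960*(-1/54334) + 151656*(-1/76) = -105480/27167 - 37914/19 = -1032013758/516173 ≈ -1999.4)
(128953 + Q(601, 656))*(X + W(492)) = (128953 + (-41/6 + (⅙)*656))*(-1032013758/516173 + 366*√492) = (128953 + (-41/6 + 328/3))*(-1032013758/516173 + 366*(2*√123)) = (128953 + 205/2)*(-1032013758/516173 + 732*√123) = 258111*(-1032013758/516173 + 732*√123)/2 = -19026721649367/73739 + 94468626*√123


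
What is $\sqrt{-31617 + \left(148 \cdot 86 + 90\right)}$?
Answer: $i \sqrt{18799} \approx 137.11 i$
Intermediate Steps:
$\sqrt{-31617 + \left(148 \cdot 86 + 90\right)} = \sqrt{-31617 + \left(12728 + 90\right)} = \sqrt{-31617 + 12818} = \sqrt{-18799} = i \sqrt{18799}$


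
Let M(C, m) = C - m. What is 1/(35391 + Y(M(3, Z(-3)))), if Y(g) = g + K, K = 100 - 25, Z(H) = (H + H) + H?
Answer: 1/35478 ≈ 2.8186e-5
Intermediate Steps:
Z(H) = 3*H (Z(H) = 2*H + H = 3*H)
K = 75
Y(g) = 75 + g (Y(g) = g + 75 = 75 + g)
1/(35391 + Y(M(3, Z(-3)))) = 1/(35391 + (75 + (3 - 3*(-3)))) = 1/(35391 + (75 + (3 - 1*(-9)))) = 1/(35391 + (75 + (3 + 9))) = 1/(35391 + (75 + 12)) = 1/(35391 + 87) = 1/35478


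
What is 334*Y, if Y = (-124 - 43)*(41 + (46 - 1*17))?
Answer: -3904460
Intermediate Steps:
Y = -11690 (Y = -167*(41 + (46 - 17)) = -167*(41 + 29) = -167*70 = -11690)
334*Y = 334*(-11690) = -3904460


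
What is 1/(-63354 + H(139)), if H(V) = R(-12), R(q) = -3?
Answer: -1/63357 ≈ -1.5784e-5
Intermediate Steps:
H(V) = -3
1/(-63354 + H(139)) = 1/(-63354 - 3) = 1/(-63357) = -1/63357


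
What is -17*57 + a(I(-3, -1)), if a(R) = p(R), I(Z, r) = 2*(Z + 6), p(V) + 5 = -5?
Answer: -979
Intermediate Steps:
p(V) = -10 (p(V) = -5 - 5 = -10)
I(Z, r) = 12 + 2*Z (I(Z, r) = 2*(6 + Z) = 12 + 2*Z)
a(R) = -10
-17*57 + a(I(-3, -1)) = -17*57 - 10 = -969 - 10 = -979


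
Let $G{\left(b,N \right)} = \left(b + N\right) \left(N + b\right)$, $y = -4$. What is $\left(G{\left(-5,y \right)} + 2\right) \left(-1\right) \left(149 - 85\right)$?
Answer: $-5312$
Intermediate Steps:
$G{\left(b,N \right)} = \left(N + b\right)^{2}$ ($G{\left(b,N \right)} = \left(N + b\right) \left(N + b\right) = \left(N + b\right)^{2}$)
$\left(G{\left(-5,y \right)} + 2\right) \left(-1\right) \left(149 - 85\right) = \left(\left(-4 - 5\right)^{2} + 2\right) \left(-1\right) \left(149 - 85\right) = \left(\left(-9\right)^{2} + 2\right) \left(-1\right) 64 = \left(81 + 2\right) \left(-1\right) 64 = 83 \left(-1\right) 64 = \left(-83\right) 64 = -5312$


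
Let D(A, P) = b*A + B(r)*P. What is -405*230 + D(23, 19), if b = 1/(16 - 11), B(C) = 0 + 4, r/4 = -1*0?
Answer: -465347/5 ≈ -93069.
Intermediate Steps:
r = 0 (r = 4*(-1*0) = 4*0 = 0)
B(C) = 4
b = ⅕ (b = 1/5 = ⅕ ≈ 0.20000)
D(A, P) = 4*P + A/5 (D(A, P) = A/5 + 4*P = 4*P + A/5)
-405*230 + D(23, 19) = -405*230 + (4*19 + (⅕)*23) = -93150 + (76 + 23/5) = -93150 + 403/5 = -465347/5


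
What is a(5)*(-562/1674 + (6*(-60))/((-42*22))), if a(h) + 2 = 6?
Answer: 13892/64449 ≈ 0.21555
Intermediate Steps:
a(h) = 4 (a(h) = -2 + 6 = 4)
a(5)*(-562/1674 + (6*(-60))/((-42*22))) = 4*(-562/1674 + (6*(-60))/((-42*22))) = 4*(-562*1/1674 - 360/(-924)) = 4*(-281/837 - 360*(-1/924)) = 4*(-281/837 + 30/77) = 4*(3473/64449) = 13892/64449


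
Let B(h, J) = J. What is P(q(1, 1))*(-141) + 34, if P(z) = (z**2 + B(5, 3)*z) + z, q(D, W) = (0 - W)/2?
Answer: 1123/4 ≈ 280.75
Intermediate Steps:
q(D, W) = -W/2 (q(D, W) = -W*(1/2) = -W/2)
P(z) = z**2 + 4*z (P(z) = (z**2 + 3*z) + z = z**2 + 4*z)
P(q(1, 1))*(-141) + 34 = ((-1/2*1)*(4 - 1/2*1))*(-141) + 34 = -(4 - 1/2)/2*(-141) + 34 = -1/2*7/2*(-141) + 34 = -7/4*(-141) + 34 = 987/4 + 34 = 1123/4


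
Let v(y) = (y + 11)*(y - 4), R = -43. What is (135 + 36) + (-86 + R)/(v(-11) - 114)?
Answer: 6541/38 ≈ 172.13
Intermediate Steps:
v(y) = (-4 + y)*(11 + y) (v(y) = (11 + y)*(-4 + y) = (-4 + y)*(11 + y))
(135 + 36) + (-86 + R)/(v(-11) - 114) = (135 + 36) + (-86 - 43)/((-44 + (-11)² + 7*(-11)) - 114) = 171 - 129/((-44 + 121 - 77) - 114) = 171 - 129/(0 - 114) = 171 - 129/(-114) = 171 - 129*(-1/114) = 171 + 43/38 = 6541/38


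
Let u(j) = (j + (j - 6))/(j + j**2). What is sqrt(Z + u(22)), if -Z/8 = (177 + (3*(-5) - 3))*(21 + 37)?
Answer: I*sqrt(4722323177)/253 ≈ 271.62*I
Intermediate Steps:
u(j) = (-6 + 2*j)/(j + j**2) (u(j) = (j + (-6 + j))/(j + j**2) = (-6 + 2*j)/(j + j**2))
Z = -73776 (Z = -8*(177 + (3*(-5) - 3))*(21 + 37) = -8*(177 + (-15 - 3))*58 = -8*(177 - 18)*58 = -1272*58 = -8*9222 = -73776)
sqrt(Z + u(22)) = sqrt(-73776 + 2*(-3 + 22)/(22*(1 + 22))) = sqrt(-73776 + 2*(1/22)*19/23) = sqrt(-73776 + 2*(1/22)*(1/23)*19) = sqrt(-73776 + 19/253) = sqrt(-18665309/253) = I*sqrt(4722323177)/253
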